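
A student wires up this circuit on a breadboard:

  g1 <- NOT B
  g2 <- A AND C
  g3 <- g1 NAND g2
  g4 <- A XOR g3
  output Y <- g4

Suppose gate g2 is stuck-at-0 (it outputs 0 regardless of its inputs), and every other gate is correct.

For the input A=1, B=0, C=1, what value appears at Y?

Propagate with g2 forced: g1=1, g2=0 [stuck-at-0], g3=1, g4=0.
So Y = 0. (Without the fault it would be 1.)

0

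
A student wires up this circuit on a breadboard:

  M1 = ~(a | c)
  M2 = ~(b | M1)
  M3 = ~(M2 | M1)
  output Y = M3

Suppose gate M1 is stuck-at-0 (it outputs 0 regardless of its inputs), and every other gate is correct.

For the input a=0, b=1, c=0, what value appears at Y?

Propagate with M1 forced: M1=0 [stuck-at-0], M2=0, M3=1.
So Y = 1. (Without the fault it would be 0.)

1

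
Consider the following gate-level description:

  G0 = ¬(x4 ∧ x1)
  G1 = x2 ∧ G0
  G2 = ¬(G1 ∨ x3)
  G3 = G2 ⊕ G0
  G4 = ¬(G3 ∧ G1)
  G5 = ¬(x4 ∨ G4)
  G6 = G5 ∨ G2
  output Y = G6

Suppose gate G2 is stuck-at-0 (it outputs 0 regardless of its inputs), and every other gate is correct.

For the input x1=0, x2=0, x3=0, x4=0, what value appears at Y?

Propagate with G2 forced: G0=1, G1=0, G2=0 [stuck-at-0], G3=1, G4=1, G5=0, G6=0.
So Y = 0. (Without the fault it would be 1.)

0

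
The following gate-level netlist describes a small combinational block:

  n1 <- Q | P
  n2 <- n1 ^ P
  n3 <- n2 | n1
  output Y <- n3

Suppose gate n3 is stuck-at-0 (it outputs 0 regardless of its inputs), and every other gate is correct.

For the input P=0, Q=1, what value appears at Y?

Propagate with n3 forced: n1=1, n2=1, n3=0 [stuck-at-0].
So Y = 0. (Without the fault it would be 1.)

0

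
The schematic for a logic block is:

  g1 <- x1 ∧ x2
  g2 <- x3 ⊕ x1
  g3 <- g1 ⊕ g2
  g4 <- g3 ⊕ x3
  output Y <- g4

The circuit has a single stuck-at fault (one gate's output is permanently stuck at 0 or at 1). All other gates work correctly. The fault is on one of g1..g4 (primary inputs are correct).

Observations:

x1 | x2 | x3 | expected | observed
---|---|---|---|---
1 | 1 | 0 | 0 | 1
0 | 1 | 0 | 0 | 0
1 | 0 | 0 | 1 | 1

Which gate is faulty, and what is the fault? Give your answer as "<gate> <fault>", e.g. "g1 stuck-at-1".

g1 stuck-at-0

Fault-free values for test 1 (x1=1, x2=1, x3=0): g1=1, g2=1, g3=0, g4=0, giving Y=0. Observed 1.
Test 1: faults giving observed 1 are {g1 stuck-at-0, g2 stuck-at-0, g3 stuck-at-1, g4 stuck-at-1}.
Test 2 (x1=0, x2=1, x3=0): fault-free g1=0, g2=0, g3=0, g4=0 → 0; observed 0. Eliminates g3 stuck-at-1, g4 stuck-at-1.
Test 3 (x1=1, x2=0, x3=0): fault-free g1=0, g2=1, g3=1, g4=1 → 1; observed 1. Eliminates g2 stuck-at-0.
Only g1 stuck-at-0 is consistent with every test.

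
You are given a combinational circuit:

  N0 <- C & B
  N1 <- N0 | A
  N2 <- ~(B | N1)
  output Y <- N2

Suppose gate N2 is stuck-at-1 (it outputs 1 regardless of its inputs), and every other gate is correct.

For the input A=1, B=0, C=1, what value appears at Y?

1

Propagate with N2 forced: N0=0, N1=1, N2=1 [stuck-at-1].
So Y = 1. (Without the fault it would be 0.)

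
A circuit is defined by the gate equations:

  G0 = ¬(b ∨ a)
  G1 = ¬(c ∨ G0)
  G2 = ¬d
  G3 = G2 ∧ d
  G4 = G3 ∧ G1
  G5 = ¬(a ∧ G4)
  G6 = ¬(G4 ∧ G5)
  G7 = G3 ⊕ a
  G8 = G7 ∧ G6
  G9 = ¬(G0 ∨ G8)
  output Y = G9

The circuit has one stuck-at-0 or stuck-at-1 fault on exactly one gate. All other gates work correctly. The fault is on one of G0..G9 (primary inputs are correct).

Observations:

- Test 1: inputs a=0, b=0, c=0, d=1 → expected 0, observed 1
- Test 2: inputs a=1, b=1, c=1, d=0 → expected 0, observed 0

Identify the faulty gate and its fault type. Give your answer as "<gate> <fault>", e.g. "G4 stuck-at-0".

Fault-free values for test 1 (a=0, b=0, c=0, d=1): G0=1, G1=0, G2=0, G3=0, G4=0, G5=1, G6=1, G7=0, G8=0, G9=0, giving Y=0. Observed 1.
Test 1: faults giving observed 1 are {G0 stuck-at-0, G9 stuck-at-1}.
Test 2 (a=1, b=1, c=1, d=0): fault-free G0=0, G1=0, G2=1, G3=0, G4=0, G5=1, G6=1, G7=1, G8=1, G9=0 → 0; observed 0. Eliminates G9 stuck-at-1.
Only G0 stuck-at-0 is consistent with every test.

G0 stuck-at-0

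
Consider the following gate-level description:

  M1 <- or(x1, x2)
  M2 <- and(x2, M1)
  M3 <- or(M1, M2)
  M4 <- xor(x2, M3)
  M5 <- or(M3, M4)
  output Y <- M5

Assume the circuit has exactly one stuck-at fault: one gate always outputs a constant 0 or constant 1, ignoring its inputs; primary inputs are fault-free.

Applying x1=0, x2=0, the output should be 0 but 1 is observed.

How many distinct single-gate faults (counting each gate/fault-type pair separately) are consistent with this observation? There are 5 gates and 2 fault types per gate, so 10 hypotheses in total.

Fault-free: M1=0, M2=0, M3=0, M4=0, M5=0 → 0. Observed 1.
  M1 stuck-at-0: output 0 ✗
  M1 stuck-at-1: output 1 ✓
  M2 stuck-at-0: output 0 ✗
  M2 stuck-at-1: output 1 ✓
  M3 stuck-at-0: output 0 ✗
  M3 stuck-at-1: output 1 ✓
  M4 stuck-at-0: output 0 ✗
  M4 stuck-at-1: output 1 ✓
  M5 stuck-at-0: output 0 ✗
  M5 stuck-at-1: output 1 ✓
Consistent faults: {M1 stuck-at-1, M2 stuck-at-1, M3 stuck-at-1, M4 stuck-at-1, M5 stuck-at-1} — 5 in all.

5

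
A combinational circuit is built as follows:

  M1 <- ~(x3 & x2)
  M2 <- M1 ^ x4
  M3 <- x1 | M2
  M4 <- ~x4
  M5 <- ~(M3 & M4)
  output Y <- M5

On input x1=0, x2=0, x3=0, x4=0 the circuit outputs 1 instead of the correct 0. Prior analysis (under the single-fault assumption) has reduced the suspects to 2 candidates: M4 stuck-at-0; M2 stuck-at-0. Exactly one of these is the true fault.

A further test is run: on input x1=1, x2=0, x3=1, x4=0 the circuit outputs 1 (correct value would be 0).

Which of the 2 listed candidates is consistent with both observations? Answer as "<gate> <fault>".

Evaluate each candidate on input x1=1, x2=0, x3=1, x4=0:
  M4 stuck-at-0: M1=1, M2=1, M3=1, M4=0 [stuck-at-0], M5=1 → 1 — matches
  M2 stuck-at-0: M1=1, M2=0 [stuck-at-0], M3=1, M4=1, M5=0 → 0 — eliminated
Only M4 stuck-at-0 reproduces the observed 1.

M4 stuck-at-0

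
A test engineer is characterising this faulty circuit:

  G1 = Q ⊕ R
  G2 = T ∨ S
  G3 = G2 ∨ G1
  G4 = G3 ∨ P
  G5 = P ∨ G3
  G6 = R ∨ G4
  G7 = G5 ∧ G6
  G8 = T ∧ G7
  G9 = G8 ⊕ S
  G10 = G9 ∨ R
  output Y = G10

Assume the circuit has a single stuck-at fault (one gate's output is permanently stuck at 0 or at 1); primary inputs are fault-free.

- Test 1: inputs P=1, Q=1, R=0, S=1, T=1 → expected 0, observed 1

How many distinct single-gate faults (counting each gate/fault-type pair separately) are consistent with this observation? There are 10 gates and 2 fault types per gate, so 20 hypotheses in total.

7

Fault-free: G1=1, G2=1, G3=1, G4=1, G5=1, G6=1, G7=1, G8=1, G9=0, G10=0 → 0. Observed 1.
  G1: none of the 2 fault types match ✗
  G2: none of the 2 fault types match ✗
  G3: none of the 2 fault types match ✗
  G4: stuck-at-0 ✓; others ✗
  G5: stuck-at-0 ✓; others ✗
  G6: stuck-at-0 ✓; others ✗
  G7: stuck-at-0 ✓; others ✗
  G8: stuck-at-0 ✓; others ✗
  G9: stuck-at-1 ✓; others ✗
  G10: stuck-at-1 ✓; others ✗
Consistent faults: {G4 stuck-at-0, G5 stuck-at-0, G6 stuck-at-0, G7 stuck-at-0, G8 stuck-at-0, G9 stuck-at-1, G10 stuck-at-1} — 7 in all.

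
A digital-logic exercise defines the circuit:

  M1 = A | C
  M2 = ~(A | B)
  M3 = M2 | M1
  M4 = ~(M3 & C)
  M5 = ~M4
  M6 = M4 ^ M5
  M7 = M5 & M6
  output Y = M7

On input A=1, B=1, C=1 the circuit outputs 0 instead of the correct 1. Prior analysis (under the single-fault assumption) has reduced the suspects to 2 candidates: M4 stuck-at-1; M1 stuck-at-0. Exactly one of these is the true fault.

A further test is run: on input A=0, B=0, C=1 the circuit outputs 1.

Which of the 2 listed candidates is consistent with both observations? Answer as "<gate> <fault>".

Evaluate each candidate on input A=0, B=0, C=1:
  M4 stuck-at-1: M1=1, M2=1, M3=1, M4=1 [stuck-at-1], M5=0, M6=1, M7=0 → 0 — eliminated
  M1 stuck-at-0: M1=0 [stuck-at-0], M2=1, M3=1, M4=0, M5=1, M6=1, M7=1 → 1 — matches
Only M1 stuck-at-0 reproduces the observed 1.

M1 stuck-at-0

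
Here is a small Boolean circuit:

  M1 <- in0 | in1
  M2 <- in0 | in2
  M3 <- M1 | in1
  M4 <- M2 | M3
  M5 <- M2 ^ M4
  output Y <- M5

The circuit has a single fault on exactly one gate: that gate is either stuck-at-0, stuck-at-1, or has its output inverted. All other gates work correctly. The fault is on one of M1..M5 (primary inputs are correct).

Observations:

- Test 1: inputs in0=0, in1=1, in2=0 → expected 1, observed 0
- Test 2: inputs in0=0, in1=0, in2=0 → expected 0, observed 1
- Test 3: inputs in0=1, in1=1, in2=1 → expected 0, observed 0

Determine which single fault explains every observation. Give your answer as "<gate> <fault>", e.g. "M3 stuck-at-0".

M3 inverted output

Fault-free values for test 1 (in0=0, in1=1, in2=0): M1=1, M2=0, M3=1, M4=1, M5=1, giving Y=1. Observed 0.
Test 1: faults giving observed 0 are {M2 stuck-at-1, M2 inverted output, M3 stuck-at-0, M3 inverted output, M4 stuck-at-0, M4 inverted output, M5 stuck-at-0, M5 inverted output}.
Test 2 (in0=0, in1=0, in2=0): fault-free M1=0, M2=0, M3=0, M4=0, M5=0 → 0; observed 1. Eliminates M2 stuck-at-1, M2 inverted output, M3 stuck-at-0, M4 stuck-at-0, M5 stuck-at-0.
Test 3 (in0=1, in1=1, in2=1): fault-free M1=1, M2=1, M3=1, M4=1, M5=0 → 0; observed 0. Eliminates M4 inverted output, M5 inverted output.
Only M3 inverted output is consistent with every test.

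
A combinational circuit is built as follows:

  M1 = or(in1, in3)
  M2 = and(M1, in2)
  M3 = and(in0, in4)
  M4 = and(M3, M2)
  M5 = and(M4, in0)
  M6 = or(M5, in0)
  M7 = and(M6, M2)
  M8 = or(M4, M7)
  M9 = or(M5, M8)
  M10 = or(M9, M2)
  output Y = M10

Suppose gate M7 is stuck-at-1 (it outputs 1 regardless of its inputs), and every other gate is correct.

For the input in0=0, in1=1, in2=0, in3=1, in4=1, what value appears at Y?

1

Propagate with M7 forced: M1=1, M2=0, M3=0, M4=0, M5=0, M6=0, M7=1 [stuck-at-1], M8=1, M9=1, M10=1.
So Y = 1. (Without the fault it would be 0.)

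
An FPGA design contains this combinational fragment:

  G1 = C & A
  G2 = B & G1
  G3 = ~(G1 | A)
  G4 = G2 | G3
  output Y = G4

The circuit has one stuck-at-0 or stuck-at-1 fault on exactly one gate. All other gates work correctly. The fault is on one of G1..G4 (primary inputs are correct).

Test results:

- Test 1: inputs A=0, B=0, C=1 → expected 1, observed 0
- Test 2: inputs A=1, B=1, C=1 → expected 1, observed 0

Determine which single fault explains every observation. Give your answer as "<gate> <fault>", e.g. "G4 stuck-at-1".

G4 stuck-at-0

Fault-free values for test 1 (A=0, B=0, C=1): G1=0, G2=0, G3=1, G4=1, giving Y=1. Observed 0.
Test 1: faults giving observed 0 are {G1 stuck-at-1, G3 stuck-at-0, G4 stuck-at-0}.
Test 2 (A=1, B=1, C=1): fault-free G1=1, G2=1, G3=0, G4=1 → 1; observed 0. Eliminates G1 stuck-at-1, G3 stuck-at-0.
Only G4 stuck-at-0 is consistent with every test.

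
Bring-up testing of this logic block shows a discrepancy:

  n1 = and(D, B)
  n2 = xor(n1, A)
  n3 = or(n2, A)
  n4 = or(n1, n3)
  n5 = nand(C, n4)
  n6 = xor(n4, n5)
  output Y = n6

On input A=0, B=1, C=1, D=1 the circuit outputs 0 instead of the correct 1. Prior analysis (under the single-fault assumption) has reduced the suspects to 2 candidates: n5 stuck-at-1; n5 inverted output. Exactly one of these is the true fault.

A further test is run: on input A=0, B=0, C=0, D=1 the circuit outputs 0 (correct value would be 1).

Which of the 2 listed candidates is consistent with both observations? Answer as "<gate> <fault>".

n5 inverted output

Evaluate each candidate on input A=0, B=0, C=0, D=1:
  n5 stuck-at-1: n1=0, n2=0, n3=0, n4=0, n5=1 [stuck-at-1], n6=1 → 1 — eliminated
  n5 inverted output: n1=0, n2=0, n3=0, n4=0, n5=0 [inverted output], n6=0 → 0 — matches
Only n5 inverted output reproduces the observed 0.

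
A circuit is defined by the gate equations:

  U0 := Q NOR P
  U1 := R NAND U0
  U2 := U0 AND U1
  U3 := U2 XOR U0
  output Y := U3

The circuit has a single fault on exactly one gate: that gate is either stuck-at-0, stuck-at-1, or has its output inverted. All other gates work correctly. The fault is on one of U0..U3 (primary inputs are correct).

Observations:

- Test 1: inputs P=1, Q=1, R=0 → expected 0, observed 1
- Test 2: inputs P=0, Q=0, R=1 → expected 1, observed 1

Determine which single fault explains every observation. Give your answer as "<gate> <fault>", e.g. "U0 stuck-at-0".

U3 stuck-at-1

Fault-free values for test 1 (P=1, Q=1, R=0): U0=0, U1=1, U2=0, U3=0, giving Y=0. Observed 1.
Test 1: faults giving observed 1 are {U2 stuck-at-1, U2 inverted output, U3 stuck-at-1, U3 inverted output}.
Test 2 (P=0, Q=0, R=1): fault-free U0=1, U1=0, U2=0, U3=1 → 1; observed 1. Eliminates U2 stuck-at-1, U2 inverted output, U3 inverted output.
Only U3 stuck-at-1 is consistent with every test.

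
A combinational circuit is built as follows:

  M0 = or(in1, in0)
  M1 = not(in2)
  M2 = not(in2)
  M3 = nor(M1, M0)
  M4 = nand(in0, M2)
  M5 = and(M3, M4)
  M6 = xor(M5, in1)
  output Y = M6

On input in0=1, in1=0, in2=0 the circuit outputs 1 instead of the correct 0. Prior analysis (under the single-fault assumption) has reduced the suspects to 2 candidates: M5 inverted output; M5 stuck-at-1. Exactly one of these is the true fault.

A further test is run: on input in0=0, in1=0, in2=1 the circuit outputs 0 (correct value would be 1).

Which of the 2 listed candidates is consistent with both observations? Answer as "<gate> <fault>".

Evaluate each candidate on input in0=0, in1=0, in2=1:
  M5 inverted output: M0=0, M1=0, M2=0, M3=1, M4=1, M5=0 [inverted output], M6=0 → 0 — matches
  M5 stuck-at-1: M0=0, M1=0, M2=0, M3=1, M4=1, M5=1 [stuck-at-1], M6=1 → 1 — eliminated
Only M5 inverted output reproduces the observed 0.

M5 inverted output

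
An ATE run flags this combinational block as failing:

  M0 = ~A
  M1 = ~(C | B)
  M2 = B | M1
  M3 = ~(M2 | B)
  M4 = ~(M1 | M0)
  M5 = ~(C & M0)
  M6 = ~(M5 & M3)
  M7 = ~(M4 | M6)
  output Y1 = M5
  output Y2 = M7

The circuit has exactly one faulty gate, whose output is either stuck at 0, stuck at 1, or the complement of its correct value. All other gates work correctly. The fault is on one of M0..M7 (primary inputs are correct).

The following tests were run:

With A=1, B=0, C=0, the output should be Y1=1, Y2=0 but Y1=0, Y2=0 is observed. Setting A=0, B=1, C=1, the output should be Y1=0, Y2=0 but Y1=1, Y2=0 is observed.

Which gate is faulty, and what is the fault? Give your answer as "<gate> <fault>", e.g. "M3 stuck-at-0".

M5 inverted output

Fault-free values for test 1 (A=1, B=0, C=0): M0=0, M1=1, M2=1, M3=0, M4=0, M5=1, M6=1, M7=0, giving Y1=1, Y2=0. Observed Y1=0, Y2=0.
Test 1: faults giving observed Y1=0, Y2=0 are {M5 stuck-at-0, M5 inverted output}.
Test 2 (A=0, B=1, C=1): fault-free M0=1, M1=0, M2=1, M3=0, M4=0, M5=0, M6=1, M7=0 → Y1=0, Y2=0; observed Y1=1, Y2=0. Eliminates M5 stuck-at-0.
Only M5 inverted output is consistent with every test.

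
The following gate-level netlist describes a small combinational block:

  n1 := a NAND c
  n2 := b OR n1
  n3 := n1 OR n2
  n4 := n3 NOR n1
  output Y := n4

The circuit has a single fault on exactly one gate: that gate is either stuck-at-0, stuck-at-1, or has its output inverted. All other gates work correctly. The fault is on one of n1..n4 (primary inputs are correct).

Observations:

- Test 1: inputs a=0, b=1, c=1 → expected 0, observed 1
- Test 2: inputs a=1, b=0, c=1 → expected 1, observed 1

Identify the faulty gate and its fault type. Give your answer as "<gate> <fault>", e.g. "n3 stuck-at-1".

n4 stuck-at-1

Fault-free values for test 1 (a=0, b=1, c=1): n1=1, n2=1, n3=1, n4=0, giving Y=0. Observed 1.
Test 1: faults giving observed 1 are {n4 stuck-at-1, n4 inverted output}.
Test 2 (a=1, b=0, c=1): fault-free n1=0, n2=0, n3=0, n4=1 → 1; observed 1. Eliminates n4 inverted output.
Only n4 stuck-at-1 is consistent with every test.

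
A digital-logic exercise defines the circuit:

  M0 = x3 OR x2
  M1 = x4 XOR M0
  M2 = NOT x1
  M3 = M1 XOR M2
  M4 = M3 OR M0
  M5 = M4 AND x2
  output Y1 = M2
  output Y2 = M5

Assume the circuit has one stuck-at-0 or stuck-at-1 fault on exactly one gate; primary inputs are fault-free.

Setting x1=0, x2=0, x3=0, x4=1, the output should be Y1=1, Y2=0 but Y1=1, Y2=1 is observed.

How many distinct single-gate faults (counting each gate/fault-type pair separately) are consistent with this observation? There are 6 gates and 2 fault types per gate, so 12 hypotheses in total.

1

Fault-free: M0=0, M1=1, M2=1, M3=0, M4=0, M5=0 → Y1=1, Y2=0. Observed Y1=1, Y2=1.
  M0 stuck-at-0: output Y1=1, Y2=0 ✗
  M0 stuck-at-1: output Y1=1, Y2=0 ✗
  M1 stuck-at-0: output Y1=1, Y2=0 ✗
  M1 stuck-at-1: output Y1=1, Y2=0 ✗
  M2 stuck-at-0: output Y1=0, Y2=0 ✗
  M2 stuck-at-1: output Y1=1, Y2=0 ✗
  M3 stuck-at-0: output Y1=1, Y2=0 ✗
  M3 stuck-at-1: output Y1=1, Y2=0 ✗
  M4 stuck-at-0: output Y1=1, Y2=0 ✗
  M4 stuck-at-1: output Y1=1, Y2=0 ✗
  M5 stuck-at-0: output Y1=1, Y2=0 ✗
  M5 stuck-at-1: output Y1=1, Y2=1 ✓
Consistent faults: {M5 stuck-at-1} — 1 in all.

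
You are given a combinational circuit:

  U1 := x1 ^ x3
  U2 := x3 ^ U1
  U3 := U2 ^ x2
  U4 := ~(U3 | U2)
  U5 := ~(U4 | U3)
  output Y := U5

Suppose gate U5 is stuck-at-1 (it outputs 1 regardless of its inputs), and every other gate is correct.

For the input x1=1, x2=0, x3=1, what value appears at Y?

1

Propagate with U5 forced: U1=0, U2=1, U3=1, U4=0, U5=1 [stuck-at-1].
So Y = 1. (Without the fault it would be 0.)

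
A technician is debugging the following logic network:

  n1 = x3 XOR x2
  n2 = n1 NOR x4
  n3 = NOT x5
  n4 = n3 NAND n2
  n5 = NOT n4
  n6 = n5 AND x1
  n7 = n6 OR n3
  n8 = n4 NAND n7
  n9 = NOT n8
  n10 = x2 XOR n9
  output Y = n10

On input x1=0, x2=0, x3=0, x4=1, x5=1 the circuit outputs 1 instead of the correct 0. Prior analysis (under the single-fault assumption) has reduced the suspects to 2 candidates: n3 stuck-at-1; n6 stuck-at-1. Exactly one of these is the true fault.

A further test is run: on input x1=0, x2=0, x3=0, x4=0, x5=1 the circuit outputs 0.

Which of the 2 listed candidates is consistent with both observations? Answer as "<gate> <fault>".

n3 stuck-at-1

Evaluate each candidate on input x1=0, x2=0, x3=0, x4=0, x5=1:
  n3 stuck-at-1: n1=0, n2=1, n3=1 [stuck-at-1], n4=0, n5=1, n6=0, n7=1, n8=1, n9=0, n10=0 → 0 — matches
  n6 stuck-at-1: n1=0, n2=1, n3=0, n4=1, n5=0, n6=1 [stuck-at-1], n7=1, n8=0, n9=1, n10=1 → 1 — eliminated
Only n3 stuck-at-1 reproduces the observed 0.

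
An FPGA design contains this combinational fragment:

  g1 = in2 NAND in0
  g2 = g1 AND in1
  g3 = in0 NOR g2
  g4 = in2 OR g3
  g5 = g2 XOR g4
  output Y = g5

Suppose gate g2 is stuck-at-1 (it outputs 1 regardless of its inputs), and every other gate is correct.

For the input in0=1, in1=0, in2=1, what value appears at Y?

0

Propagate with g2 forced: g1=0, g2=1 [stuck-at-1], g3=0, g4=1, g5=0.
So Y = 0. (Without the fault it would be 1.)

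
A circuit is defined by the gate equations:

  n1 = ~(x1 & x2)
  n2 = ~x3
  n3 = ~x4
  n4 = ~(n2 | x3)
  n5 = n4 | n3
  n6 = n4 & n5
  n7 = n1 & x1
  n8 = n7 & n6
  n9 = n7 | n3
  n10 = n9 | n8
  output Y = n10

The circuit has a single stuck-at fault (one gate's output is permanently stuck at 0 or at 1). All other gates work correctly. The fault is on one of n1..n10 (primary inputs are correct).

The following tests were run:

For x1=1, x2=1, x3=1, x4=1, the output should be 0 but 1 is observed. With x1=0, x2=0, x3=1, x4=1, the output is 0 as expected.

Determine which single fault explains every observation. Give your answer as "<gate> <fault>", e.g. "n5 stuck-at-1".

Fault-free values for test 1 (x1=1, x2=1, x3=1, x4=1): n1=0, n2=0, n3=0, n4=0, n5=0, n6=0, n7=0, n8=0, n9=0, n10=0, giving Y=0. Observed 1.
Test 1: faults giving observed 1 are {n1 stuck-at-1, n3 stuck-at-1, n7 stuck-at-1, n8 stuck-at-1, n9 stuck-at-1, n10 stuck-at-1}.
Test 2 (x1=0, x2=0, x3=1, x4=1): fault-free n1=1, n2=0, n3=0, n4=0, n5=0, n6=0, n7=0, n8=0, n9=0, n10=0 → 0; observed 0. Eliminates n3 stuck-at-1, n7 stuck-at-1, n8 stuck-at-1, n9 stuck-at-1, n10 stuck-at-1.
Only n1 stuck-at-1 is consistent with every test.

n1 stuck-at-1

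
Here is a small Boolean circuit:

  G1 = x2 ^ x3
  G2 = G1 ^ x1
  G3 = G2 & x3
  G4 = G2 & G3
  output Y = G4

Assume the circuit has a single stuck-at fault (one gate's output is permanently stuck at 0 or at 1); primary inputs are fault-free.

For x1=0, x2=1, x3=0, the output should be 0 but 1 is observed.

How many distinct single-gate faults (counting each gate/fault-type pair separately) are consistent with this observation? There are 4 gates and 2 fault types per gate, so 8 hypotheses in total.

Fault-free: G1=1, G2=1, G3=0, G4=0 → 0. Observed 1.
  G1 stuck-at-0: output 0 ✗
  G1 stuck-at-1: output 0 ✗
  G2 stuck-at-0: output 0 ✗
  G2 stuck-at-1: output 0 ✗
  G3 stuck-at-0: output 0 ✗
  G3 stuck-at-1: output 1 ✓
  G4 stuck-at-0: output 0 ✗
  G4 stuck-at-1: output 1 ✓
Consistent faults: {G3 stuck-at-1, G4 stuck-at-1} — 2 in all.

2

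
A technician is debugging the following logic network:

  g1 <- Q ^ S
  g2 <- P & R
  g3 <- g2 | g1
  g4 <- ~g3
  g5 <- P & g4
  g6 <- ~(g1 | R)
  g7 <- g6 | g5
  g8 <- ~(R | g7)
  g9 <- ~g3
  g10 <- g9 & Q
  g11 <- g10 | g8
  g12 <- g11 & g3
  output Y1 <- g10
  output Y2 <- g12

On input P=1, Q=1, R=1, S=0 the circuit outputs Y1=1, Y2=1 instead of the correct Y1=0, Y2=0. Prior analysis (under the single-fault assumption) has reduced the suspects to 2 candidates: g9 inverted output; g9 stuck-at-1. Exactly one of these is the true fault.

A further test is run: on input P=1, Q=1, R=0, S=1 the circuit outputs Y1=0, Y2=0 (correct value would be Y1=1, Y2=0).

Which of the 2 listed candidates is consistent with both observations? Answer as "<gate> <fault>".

g9 inverted output

Evaluate each candidate on input P=1, Q=1, R=0, S=1:
  g9 inverted output: g1=0, g2=0, g3=0, g4=1, g5=1, g6=1, g7=1, g8=0, g9=0 [inverted output], g10=0, g11=0, g12=0 → Y1=0, Y2=0 — matches
  g9 stuck-at-1: g1=0, g2=0, g3=0, g4=1, g5=1, g6=1, g7=1, g8=0, g9=1 [stuck-at-1], g10=1, g11=1, g12=0 → Y1=1, Y2=0 — eliminated
Only g9 inverted output reproduces the observed Y1=0, Y2=0.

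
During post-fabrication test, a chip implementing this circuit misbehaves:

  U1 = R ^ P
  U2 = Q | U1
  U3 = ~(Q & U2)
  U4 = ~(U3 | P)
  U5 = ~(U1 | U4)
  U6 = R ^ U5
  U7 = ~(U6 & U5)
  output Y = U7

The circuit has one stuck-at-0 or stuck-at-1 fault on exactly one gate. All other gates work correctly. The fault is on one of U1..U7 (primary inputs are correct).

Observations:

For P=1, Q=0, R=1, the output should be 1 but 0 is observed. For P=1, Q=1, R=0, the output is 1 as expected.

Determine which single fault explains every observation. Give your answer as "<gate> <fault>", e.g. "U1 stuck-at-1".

Fault-free values for test 1 (P=1, Q=0, R=1): U1=0, U2=0, U3=1, U4=0, U5=1, U6=0, U7=1, giving Y=1. Observed 0.
Test 1: faults giving observed 0 are {U6 stuck-at-1, U7 stuck-at-0}.
Test 2 (P=1, Q=1, R=0): fault-free U1=1, U2=1, U3=0, U4=0, U5=0, U6=0, U7=1 → 1; observed 1. Eliminates U7 stuck-at-0.
Only U6 stuck-at-1 is consistent with every test.

U6 stuck-at-1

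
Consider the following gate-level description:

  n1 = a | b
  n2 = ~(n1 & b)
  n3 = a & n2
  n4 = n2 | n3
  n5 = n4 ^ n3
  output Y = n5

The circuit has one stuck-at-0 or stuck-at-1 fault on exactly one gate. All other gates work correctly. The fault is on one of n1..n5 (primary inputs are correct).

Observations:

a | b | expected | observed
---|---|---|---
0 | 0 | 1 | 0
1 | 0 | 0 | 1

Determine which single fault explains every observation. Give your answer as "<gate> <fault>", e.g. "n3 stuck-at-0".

Fault-free values for test 1 (a=0, b=0): n1=0, n2=1, n3=0, n4=1, n5=1, giving Y=1. Observed 0.
Test 1: faults giving observed 0 are {n2 stuck-at-0, n3 stuck-at-1, n4 stuck-at-0, n5 stuck-at-0}.
Test 2 (a=1, b=0): fault-free n1=1, n2=1, n3=1, n4=1, n5=0 → 0; observed 1. Eliminates n2 stuck-at-0, n3 stuck-at-1, n5 stuck-at-0.
Only n4 stuck-at-0 is consistent with every test.

n4 stuck-at-0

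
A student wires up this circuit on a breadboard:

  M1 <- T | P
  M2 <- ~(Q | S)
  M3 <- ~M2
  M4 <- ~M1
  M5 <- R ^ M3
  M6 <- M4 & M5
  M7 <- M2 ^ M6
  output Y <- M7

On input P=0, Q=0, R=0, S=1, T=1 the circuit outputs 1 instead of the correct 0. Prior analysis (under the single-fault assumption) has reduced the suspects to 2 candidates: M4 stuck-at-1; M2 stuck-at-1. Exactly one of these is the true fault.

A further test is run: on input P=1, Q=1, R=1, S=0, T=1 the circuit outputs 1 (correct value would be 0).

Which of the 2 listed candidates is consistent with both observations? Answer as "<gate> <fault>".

M2 stuck-at-1

Evaluate each candidate on input P=1, Q=1, R=1, S=0, T=1:
  M4 stuck-at-1: M1=1, M2=0, M3=1, M4=1 [stuck-at-1], M5=0, M6=0, M7=0 → 0 — eliminated
  M2 stuck-at-1: M1=1, M2=1 [stuck-at-1], M3=0, M4=0, M5=1, M6=0, M7=1 → 1 — matches
Only M2 stuck-at-1 reproduces the observed 1.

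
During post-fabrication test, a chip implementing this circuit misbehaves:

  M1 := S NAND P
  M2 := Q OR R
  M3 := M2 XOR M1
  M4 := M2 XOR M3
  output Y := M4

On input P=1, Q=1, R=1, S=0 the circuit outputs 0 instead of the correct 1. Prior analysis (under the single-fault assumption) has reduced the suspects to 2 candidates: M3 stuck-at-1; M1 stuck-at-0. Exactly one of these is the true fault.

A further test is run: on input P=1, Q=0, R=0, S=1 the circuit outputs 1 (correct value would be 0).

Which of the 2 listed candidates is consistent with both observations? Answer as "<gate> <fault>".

Evaluate each candidate on input P=1, Q=0, R=0, S=1:
  M3 stuck-at-1: M1=0, M2=0, M3=1 [stuck-at-1], M4=1 → 1 — matches
  M1 stuck-at-0: M1=0 [stuck-at-0], M2=0, M3=0, M4=0 → 0 — eliminated
Only M3 stuck-at-1 reproduces the observed 1.

M3 stuck-at-1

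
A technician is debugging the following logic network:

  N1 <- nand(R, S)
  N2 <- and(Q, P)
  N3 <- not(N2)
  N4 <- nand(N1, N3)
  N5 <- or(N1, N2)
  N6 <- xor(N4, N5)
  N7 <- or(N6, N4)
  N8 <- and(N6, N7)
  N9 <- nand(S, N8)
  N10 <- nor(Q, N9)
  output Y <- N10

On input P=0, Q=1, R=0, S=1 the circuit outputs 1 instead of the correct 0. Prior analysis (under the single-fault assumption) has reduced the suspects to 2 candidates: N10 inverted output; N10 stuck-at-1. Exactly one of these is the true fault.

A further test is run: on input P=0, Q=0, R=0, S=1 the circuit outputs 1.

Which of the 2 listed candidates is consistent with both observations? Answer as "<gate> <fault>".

N10 stuck-at-1

Evaluate each candidate on input P=0, Q=0, R=0, S=1:
  N10 inverted output: N1=1, N2=0, N3=1, N4=0, N5=1, N6=1, N7=1, N8=1, N9=0, N10=0 [inverted output] → 0 — eliminated
  N10 stuck-at-1: N1=1, N2=0, N3=1, N4=0, N5=1, N6=1, N7=1, N8=1, N9=0, N10=1 [stuck-at-1] → 1 — matches
Only N10 stuck-at-1 reproduces the observed 1.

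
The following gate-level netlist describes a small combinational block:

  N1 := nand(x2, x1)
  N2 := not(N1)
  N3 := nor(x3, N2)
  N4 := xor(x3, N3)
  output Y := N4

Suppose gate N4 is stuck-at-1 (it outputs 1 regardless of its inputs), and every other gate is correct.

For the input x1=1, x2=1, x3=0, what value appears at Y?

1

Propagate with N4 forced: N1=0, N2=1, N3=0, N4=1 [stuck-at-1].
So Y = 1. (Without the fault it would be 0.)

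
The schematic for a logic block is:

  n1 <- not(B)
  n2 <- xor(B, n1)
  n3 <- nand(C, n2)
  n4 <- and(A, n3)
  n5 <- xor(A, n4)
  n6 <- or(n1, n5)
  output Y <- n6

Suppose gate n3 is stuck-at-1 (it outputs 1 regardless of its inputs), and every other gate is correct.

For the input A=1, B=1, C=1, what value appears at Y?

0

Propagate with n3 forced: n1=0, n2=1, n3=1 [stuck-at-1], n4=1, n5=0, n6=0.
So Y = 0. (Without the fault it would be 1.)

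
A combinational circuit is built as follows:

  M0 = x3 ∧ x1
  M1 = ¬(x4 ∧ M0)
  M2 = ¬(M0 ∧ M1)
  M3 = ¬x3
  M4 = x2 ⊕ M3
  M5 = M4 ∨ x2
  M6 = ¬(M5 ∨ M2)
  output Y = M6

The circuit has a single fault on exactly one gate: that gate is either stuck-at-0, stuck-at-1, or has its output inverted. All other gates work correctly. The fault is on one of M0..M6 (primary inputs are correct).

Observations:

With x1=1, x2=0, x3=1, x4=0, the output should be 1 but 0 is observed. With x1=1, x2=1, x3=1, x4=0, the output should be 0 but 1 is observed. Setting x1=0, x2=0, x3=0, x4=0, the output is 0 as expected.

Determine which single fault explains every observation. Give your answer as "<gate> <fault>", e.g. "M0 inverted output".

M5 inverted output

Fault-free values for test 1 (x1=1, x2=0, x3=1, x4=0): M0=1, M1=1, M2=0, M3=0, M4=0, M5=0, M6=1, giving Y=1. Observed 0.
Test 1: faults giving observed 0 are {M0 stuck-at-0, M0 inverted output, M1 stuck-at-0, M1 inverted output, M2 stuck-at-1, M2 inverted output, M3 stuck-at-1, M3 inverted output, M4 stuck-at-1, M4 inverted output, M5 stuck-at-1, M5 inverted output, M6 stuck-at-0, M6 inverted output}.
Test 2 (x1=1, x2=1, x3=1, x4=0): fault-free M0=1, M1=1, M2=0, M3=0, M4=1, M5=1, M6=0 → 0; observed 1. Eliminates M0 stuck-at-0, M0 inverted output, M1 stuck-at-0, M1 inverted output, M2 stuck-at-1, M2 inverted output, M3 stuck-at-1, M3 inverted output, M4 stuck-at-1, M4 inverted output, M5 stuck-at-1, M6 stuck-at-0.
Test 3 (x1=0, x2=0, x3=0, x4=0): fault-free M0=0, M1=1, M2=1, M3=1, M4=1, M5=1, M6=0 → 0; observed 0. Eliminates M6 inverted output.
Only M5 inverted output is consistent with every test.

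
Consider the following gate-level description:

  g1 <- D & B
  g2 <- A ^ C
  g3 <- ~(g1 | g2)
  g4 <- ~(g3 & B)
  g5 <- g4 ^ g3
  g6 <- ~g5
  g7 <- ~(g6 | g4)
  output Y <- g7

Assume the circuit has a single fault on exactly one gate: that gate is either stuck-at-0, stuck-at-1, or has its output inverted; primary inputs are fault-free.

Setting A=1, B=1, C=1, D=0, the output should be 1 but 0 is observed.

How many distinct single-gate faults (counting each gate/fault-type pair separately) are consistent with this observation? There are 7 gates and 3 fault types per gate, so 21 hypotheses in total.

14

Fault-free: g1=0, g2=0, g3=1, g4=0, g5=1, g6=0, g7=1 → 1. Observed 0.
  g1: stuck-at-1, inverted output ✓; others ✗
  g2: stuck-at-1, inverted output ✓; others ✗
  g3: stuck-at-0, inverted output ✓; others ✗
  g4: stuck-at-1, inverted output ✓; others ✗
  g5: stuck-at-0, inverted output ✓; others ✗
  g6: stuck-at-1, inverted output ✓; others ✗
  g7: stuck-at-0, inverted output ✓; others ✗
Consistent faults: {g1 stuck-at-1, g1 inverted output, g2 stuck-at-1, g2 inverted output, g3 stuck-at-0, g3 inverted output, g4 stuck-at-1, g4 inverted output, g5 stuck-at-0, g5 inverted output, g6 stuck-at-1, g6 inverted output, g7 stuck-at-0, g7 inverted output} — 14 in all.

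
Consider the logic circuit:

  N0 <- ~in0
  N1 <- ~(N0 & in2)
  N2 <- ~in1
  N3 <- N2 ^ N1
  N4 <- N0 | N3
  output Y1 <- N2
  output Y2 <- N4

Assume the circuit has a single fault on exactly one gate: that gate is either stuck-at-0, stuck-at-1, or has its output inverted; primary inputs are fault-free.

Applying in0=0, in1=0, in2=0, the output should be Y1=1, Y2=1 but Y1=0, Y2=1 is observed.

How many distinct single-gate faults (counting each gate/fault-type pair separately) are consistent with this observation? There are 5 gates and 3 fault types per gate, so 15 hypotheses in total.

Fault-free: N0=1, N1=1, N2=1, N3=0, N4=1 → Y1=1, Y2=1. Observed Y1=0, Y2=1.
  N0: none of the 3 fault types match ✗
  N1: none of the 3 fault types match ✗
  N2: stuck-at-0, inverted output ✓; others ✗
  N3: none of the 3 fault types match ✗
  N4: none of the 3 fault types match ✗
Consistent faults: {N2 stuck-at-0, N2 inverted output} — 2 in all.

2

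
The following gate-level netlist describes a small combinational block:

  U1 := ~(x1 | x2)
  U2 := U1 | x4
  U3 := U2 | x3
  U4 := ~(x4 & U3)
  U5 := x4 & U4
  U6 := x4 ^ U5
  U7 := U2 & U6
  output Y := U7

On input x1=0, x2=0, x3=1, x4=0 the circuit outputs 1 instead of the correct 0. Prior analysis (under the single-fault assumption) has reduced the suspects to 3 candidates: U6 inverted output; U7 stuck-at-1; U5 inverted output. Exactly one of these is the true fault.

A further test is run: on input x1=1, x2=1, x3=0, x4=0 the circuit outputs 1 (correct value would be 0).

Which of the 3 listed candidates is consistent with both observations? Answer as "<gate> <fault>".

Evaluate each candidate on input x1=1, x2=1, x3=0, x4=0:
  U6 inverted output: U1=0, U2=0, U3=0, U4=1, U5=0, U6=1 [inverted output], U7=0 → 0 — eliminated
  U7 stuck-at-1: U1=0, U2=0, U3=0, U4=1, U5=0, U6=0, U7=1 [stuck-at-1] → 1 — matches
  U5 inverted output: U1=0, U2=0, U3=0, U4=1, U5=1 [inverted output], U6=1, U7=0 → 0 — eliminated
Only U7 stuck-at-1 reproduces the observed 1.

U7 stuck-at-1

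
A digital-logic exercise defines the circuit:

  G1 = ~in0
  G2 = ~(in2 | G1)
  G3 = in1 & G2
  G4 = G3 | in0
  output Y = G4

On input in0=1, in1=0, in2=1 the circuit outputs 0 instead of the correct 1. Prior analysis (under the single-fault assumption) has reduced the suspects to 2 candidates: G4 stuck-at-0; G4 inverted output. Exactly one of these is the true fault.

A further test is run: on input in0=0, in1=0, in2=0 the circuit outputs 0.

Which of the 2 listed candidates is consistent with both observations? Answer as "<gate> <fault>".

G4 stuck-at-0

Evaluate each candidate on input in0=0, in1=0, in2=0:
  G4 stuck-at-0: G1=1, G2=0, G3=0, G4=0 [stuck-at-0] → 0 — matches
  G4 inverted output: G1=1, G2=0, G3=0, G4=1 [inverted output] → 1 — eliminated
Only G4 stuck-at-0 reproduces the observed 0.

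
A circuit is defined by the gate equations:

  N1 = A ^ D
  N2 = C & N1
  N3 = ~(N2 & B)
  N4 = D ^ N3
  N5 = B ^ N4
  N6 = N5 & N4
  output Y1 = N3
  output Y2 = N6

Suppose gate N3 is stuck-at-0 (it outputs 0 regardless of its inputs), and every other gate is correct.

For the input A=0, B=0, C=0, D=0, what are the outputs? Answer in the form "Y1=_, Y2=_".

Propagate with N3 forced: N1=0, N2=0, N3=0 [stuck-at-0], N4=0, N5=0, N6=0.
So the outputs are Y1=0, Y2=0. (Without the fault they would be Y1=1, Y2=1.)

Y1=0, Y2=0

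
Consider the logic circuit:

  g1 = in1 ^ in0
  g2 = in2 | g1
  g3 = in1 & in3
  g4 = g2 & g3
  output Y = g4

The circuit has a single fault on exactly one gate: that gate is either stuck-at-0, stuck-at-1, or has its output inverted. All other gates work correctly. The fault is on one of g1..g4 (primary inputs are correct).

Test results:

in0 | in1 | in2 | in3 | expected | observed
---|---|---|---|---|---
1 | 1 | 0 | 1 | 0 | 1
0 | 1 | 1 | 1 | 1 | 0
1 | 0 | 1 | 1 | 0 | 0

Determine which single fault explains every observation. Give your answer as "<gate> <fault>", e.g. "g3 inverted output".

Fault-free values for test 1 (in0=1, in1=1, in2=0, in3=1): g1=0, g2=0, g3=1, g4=0, giving Y=0. Observed 1.
Test 1: faults giving observed 1 are {g1 stuck-at-1, g1 inverted output, g2 stuck-at-1, g2 inverted output, g4 stuck-at-1, g4 inverted output}.
Test 2 (in0=0, in1=1, in2=1, in3=1): fault-free g1=1, g2=1, g3=1, g4=1 → 1; observed 0. Eliminates g1 stuck-at-1, g1 inverted output, g2 stuck-at-1, g4 stuck-at-1.
Test 3 (in0=1, in1=0, in2=1, in3=1): fault-free g1=1, g2=1, g3=0, g4=0 → 0; observed 0. Eliminates g4 inverted output.
Only g2 inverted output is consistent with every test.

g2 inverted output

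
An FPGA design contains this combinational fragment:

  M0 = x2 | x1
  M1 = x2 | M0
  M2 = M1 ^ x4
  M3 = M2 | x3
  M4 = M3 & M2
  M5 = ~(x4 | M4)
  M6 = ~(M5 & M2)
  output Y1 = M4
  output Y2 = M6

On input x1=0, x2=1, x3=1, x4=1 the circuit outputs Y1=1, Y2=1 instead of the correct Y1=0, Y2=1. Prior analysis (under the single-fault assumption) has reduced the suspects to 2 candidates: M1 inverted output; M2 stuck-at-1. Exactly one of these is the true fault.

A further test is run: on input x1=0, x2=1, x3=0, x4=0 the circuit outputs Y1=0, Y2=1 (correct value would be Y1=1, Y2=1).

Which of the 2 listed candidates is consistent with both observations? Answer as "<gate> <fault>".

Evaluate each candidate on input x1=0, x2=1, x3=0, x4=0:
  M1 inverted output: M0=1, M1=0 [inverted output], M2=0, M3=0, M4=0, M5=1, M6=1 → Y1=0, Y2=1 — matches
  M2 stuck-at-1: M0=1, M1=1, M2=1 [stuck-at-1], M3=1, M4=1, M5=0, M6=1 → Y1=1, Y2=1 — eliminated
Only M1 inverted output reproduces the observed Y1=0, Y2=1.

M1 inverted output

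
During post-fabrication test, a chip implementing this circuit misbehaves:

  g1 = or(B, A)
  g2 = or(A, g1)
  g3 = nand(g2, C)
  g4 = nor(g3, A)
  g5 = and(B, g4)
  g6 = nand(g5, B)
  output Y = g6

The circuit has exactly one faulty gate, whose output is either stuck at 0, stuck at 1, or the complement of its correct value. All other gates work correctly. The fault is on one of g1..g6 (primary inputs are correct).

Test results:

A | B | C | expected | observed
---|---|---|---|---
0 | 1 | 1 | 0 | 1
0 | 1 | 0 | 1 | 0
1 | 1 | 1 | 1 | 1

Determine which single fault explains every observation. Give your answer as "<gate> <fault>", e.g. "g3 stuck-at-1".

Fault-free values for test 1 (A=0, B=1, C=1): g1=1, g2=1, g3=0, g4=1, g5=1, g6=0, giving Y=0. Observed 1.
Test 1: faults giving observed 1 are {g1 stuck-at-0, g1 inverted output, g2 stuck-at-0, g2 inverted output, g3 stuck-at-1, g3 inverted output, g4 stuck-at-0, g4 inverted output, g5 stuck-at-0, g5 inverted output, g6 stuck-at-1, g6 inverted output}.
Test 2 (A=0, B=1, C=0): fault-free g1=1, g2=1, g3=1, g4=0, g5=0, g6=1 → 1; observed 0. Eliminates g1 stuck-at-0, g1 inverted output, g2 stuck-at-0, g2 inverted output, g3 stuck-at-1, g4 stuck-at-0, g5 stuck-at-0, g6 stuck-at-1.
Test 3 (A=1, B=1, C=1): fault-free g1=1, g2=1, g3=0, g4=0, g5=0, g6=1 → 1; observed 1. Eliminates g4 inverted output, g5 inverted output, g6 inverted output.
Only g3 inverted output is consistent with every test.

g3 inverted output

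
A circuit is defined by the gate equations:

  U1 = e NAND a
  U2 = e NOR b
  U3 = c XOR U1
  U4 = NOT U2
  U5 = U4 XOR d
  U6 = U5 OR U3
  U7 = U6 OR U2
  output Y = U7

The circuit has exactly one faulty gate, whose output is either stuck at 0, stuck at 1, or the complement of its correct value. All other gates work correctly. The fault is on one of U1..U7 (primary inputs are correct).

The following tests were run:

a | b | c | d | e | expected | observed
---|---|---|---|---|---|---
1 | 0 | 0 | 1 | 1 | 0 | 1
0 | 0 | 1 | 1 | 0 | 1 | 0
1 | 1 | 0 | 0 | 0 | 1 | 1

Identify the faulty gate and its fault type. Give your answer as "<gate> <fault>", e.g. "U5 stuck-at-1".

U2 inverted output

Fault-free values for test 1 (a=1, b=0, c=0, d=1, e=1): U1=0, U2=0, U3=0, U4=1, U5=0, U6=0, U7=0, giving Y=0. Observed 1.
Test 1: faults giving observed 1 are {U1 stuck-at-1, U1 inverted output, U2 stuck-at-1, U2 inverted output, U3 stuck-at-1, U3 inverted output, U4 stuck-at-0, U4 inverted output, U5 stuck-at-1, U5 inverted output, U6 stuck-at-1, U6 inverted output, U7 stuck-at-1, U7 inverted output}.
Test 2 (a=0, b=0, c=1, d=1, e=0): fault-free U1=1, U2=1, U3=0, U4=0, U5=1, U6=1, U7=1 → 1; observed 0. Eliminates U1 stuck-at-1, U1 inverted output, U2 stuck-at-1, U3 stuck-at-1, U3 inverted output, U4 stuck-at-0, U4 inverted output, U5 stuck-at-1, U5 inverted output, U6 stuck-at-1, U6 inverted output, U7 stuck-at-1.
Test 3 (a=1, b=1, c=0, d=0, e=0): fault-free U1=1, U2=0, U3=1, U4=1, U5=1, U6=1, U7=1 → 1; observed 1. Eliminates U7 inverted output.
Only U2 inverted output is consistent with every test.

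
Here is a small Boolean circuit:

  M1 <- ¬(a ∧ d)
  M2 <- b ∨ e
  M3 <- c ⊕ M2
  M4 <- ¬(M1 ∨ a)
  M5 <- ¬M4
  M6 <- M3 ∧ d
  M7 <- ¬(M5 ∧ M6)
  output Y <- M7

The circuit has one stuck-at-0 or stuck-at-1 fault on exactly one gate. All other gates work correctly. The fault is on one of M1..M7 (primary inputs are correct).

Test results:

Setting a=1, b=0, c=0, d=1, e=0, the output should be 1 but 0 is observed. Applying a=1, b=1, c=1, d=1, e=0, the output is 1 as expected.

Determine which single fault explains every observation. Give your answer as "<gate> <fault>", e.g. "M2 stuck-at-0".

M2 stuck-at-1

Fault-free values for test 1 (a=1, b=0, c=0, d=1, e=0): M1=0, M2=0, M3=0, M4=0, M5=1, M6=0, M7=1, giving Y=1. Observed 0.
Test 1: faults giving observed 0 are {M2 stuck-at-1, M3 stuck-at-1, M6 stuck-at-1, M7 stuck-at-0}.
Test 2 (a=1, b=1, c=1, d=1, e=0): fault-free M1=0, M2=1, M3=0, M4=0, M5=1, M6=0, M7=1 → 1; observed 1. Eliminates M3 stuck-at-1, M6 stuck-at-1, M7 stuck-at-0.
Only M2 stuck-at-1 is consistent with every test.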